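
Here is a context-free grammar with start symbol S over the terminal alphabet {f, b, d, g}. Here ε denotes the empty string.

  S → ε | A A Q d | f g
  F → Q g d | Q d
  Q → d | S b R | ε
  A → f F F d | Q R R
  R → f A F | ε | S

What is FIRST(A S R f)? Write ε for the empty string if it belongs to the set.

{b, d, f}

FIRST(S): from S→ε we get {ε}; from S→A A Q d we get {b, d, f}; from S→f g we get {f}. So FIRST(S) = {ε, b, d, f}.
FIRST(Q): from Q→d we get {d}; from Q→S b R we get {b, d, f}; from Q→ε we get {ε}. So FIRST(Q) = {ε, b, d, f}.
FIRST(R): from R→f A F we get {f}; from R→ε we get {ε}; from R→S we get {ε, b, d, f}. So FIRST(R) = {ε, b, d, f}.
FIRST(F): from F→Q g d we get {b, d, f, g}; from F→Q d we get {b, d, f}. So FIRST(F) = {b, d, f, g}.
FIRST(A): from A→f F F d we get {f}; from A→Q R R we get {ε, b, d, f}. So FIRST(A) = {ε, b, d, f}.
FIRST(A S R f): take FIRST of each symbol in turn, carrying on past any symbol whose FIRST contains ε; result {b, d, f}.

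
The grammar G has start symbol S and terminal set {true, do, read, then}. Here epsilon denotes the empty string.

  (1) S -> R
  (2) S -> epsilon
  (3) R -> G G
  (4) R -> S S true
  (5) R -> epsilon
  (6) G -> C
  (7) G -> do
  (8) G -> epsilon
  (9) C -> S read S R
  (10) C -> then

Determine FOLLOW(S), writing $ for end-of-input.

{$, do, read, then, true}

FIRST(S) = {epsilon, do, read, then, true}  (via R)
FIRST(C) = {do, read, then, true}  (via S read S R)
FIRST(G) = {epsilon, do, read, then, true}  (via C)
FIRST(R) = {epsilon, do, read, then, true}  (via G G, S S true)
FOLLOW(S) includes $ since S is the start symbol.
FOLLOW(S): in R->S S true (occurrence 1), S is followed by S true with FIRST {do, read, then, true}; in R->S S true (occurrence 2), S is followed by true with FIRST {true}; in C->S read S R (occurrence 1), S is followed by read S R with FIRST {read}; in C->S read S R (occurrence 2), S is followed by R with FIRST {epsilon, do, read, then, true}; in C->S read S R (occurrence 2), the suffix after S is nullable, so FOLLOW(S) ⊇ FOLLOW(C) = {$, do, read, then, true}. Thus FOLLOW(S) = {$, do, read, then, true}.
FOLLOW(R): in S->R, the suffix after R is empty, so FOLLOW(R) ⊇ FOLLOW(S) = {$, do, read, then, true}; in C->S read S R, the suffix after R is empty, so FOLLOW(R) ⊇ FOLLOW(C) = {$, do, read, then, true}. Thus FOLLOW(R) = {$, do, read, then, true}.
FOLLOW(G): in R->G G (occurrence 1), G is followed by G with FIRST {epsilon, do, read, then, true}; in R->G G (occurrence 1), the suffix after G is nullable, so FOLLOW(G) ⊇ FOLLOW(R) = {$, do, read, then, true}; in R->G G (occurrence 2), the suffix after G is empty, so FOLLOW(G) ⊇ FOLLOW(R) = {$, do, read, then, true}. Thus FOLLOW(G) = {$, do, read, then, true}.
FOLLOW(C): in G->C, the suffix after C is empty, so FOLLOW(C) ⊇ FOLLOW(G) = {$, do, read, then, true}. Thus FOLLOW(C) = {$, do, read, then, true}.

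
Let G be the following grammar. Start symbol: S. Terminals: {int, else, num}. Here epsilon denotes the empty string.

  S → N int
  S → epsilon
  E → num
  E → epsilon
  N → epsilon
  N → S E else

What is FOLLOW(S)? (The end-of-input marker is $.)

FIRST(E) = {epsilon, num}
FIRST(S) = {epsilon, else, int, num}  (via N int)
FIRST(N) = {epsilon, else, int, num}  (via S E else)
FOLLOW(S) includes $ since S is the start symbol.
FOLLOW(S): in N→S E else, S is followed by E else with FIRST {else, num}. Thus FOLLOW(S) = {$, else, num}.
FOLLOW(E): in N→S E else, E is followed by else with FIRST {else}. Thus FOLLOW(E) = {else}.
FOLLOW(N): in S→N int, N is followed by int with FIRST {int}. Thus FOLLOW(N) = {int}.

{$, else, num}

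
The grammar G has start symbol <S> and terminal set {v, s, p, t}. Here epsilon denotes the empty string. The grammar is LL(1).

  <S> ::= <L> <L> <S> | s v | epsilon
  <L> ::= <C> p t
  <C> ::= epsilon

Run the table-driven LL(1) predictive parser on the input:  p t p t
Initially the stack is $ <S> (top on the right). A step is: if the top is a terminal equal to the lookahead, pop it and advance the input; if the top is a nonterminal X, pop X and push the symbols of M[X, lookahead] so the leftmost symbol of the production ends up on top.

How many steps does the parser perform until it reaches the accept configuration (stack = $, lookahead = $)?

10

      Stack              Input      Action
   1  $ <S>              p t p t $  expand <S> ::= <L> <L> <S>
   2  $ <S> <L> <L>      p t p t $  expand <L> ::= <C> p t
   3  $ <S> <L> t p <C>  p t p t $  expand <C> ::= epsilon
   4  $ <S> <L> t p      p t p t $  match p
   5  $ <S> <L> t        t p t $    match t
   6  $ <S> <L>          p t $      expand <L> ::= <C> p t
   7  $ <S> t p <C>      p t $      expand <C> ::= epsilon
   8  $ <S> t p          p t $      match p
   9  $ <S> t            t $        match t
  10  $ <S>              $          expand <S> ::= epsilon
Accept reached after 10 steps.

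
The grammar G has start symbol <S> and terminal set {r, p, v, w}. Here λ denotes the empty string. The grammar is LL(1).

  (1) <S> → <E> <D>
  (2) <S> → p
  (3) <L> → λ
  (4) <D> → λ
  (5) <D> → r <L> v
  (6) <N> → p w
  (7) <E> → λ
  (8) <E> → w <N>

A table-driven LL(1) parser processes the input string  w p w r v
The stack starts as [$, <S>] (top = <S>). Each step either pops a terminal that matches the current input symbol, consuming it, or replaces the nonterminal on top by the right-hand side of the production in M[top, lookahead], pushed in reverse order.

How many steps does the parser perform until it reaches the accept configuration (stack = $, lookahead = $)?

10

      Stack        Input        Action
   1  $ <S>        w p w r v $  expand <S> → <E> <D>
   2  $ <D> <E>    w p w r v $  expand <E> → w <N>
   3  $ <D> <N> w  w p w r v $  match w
   4  $ <D> <N>    p w r v $    expand <N> → p w
   5  $ <D> w p    p w r v $    match p
   6  $ <D> w      w r v $      match w
   7  $ <D>        r v $        expand <D> → r <L> v
   8  $ v <L> r    r v $        match r
   9  $ v <L>      v $          expand <L> → λ
  10  $ v          v $          match v
Accept reached after 10 steps.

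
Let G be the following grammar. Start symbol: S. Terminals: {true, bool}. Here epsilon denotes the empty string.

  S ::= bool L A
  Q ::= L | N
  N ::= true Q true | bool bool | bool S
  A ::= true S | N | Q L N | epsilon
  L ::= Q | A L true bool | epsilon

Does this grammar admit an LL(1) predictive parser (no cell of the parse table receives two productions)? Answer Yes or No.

FIRST(S) = {bool}
FIRST(Q) = {epsilon, bool, true}
FIRST(N) = {bool, true}
FIRST(A) = {epsilon, bool, true}
FIRST(L) = {epsilon, bool, true}
FOLLOW(S) = {$, bool, true}
FOLLOW(Q) = {$, bool, true}
FOLLOW(N) = {$, bool, true}
FOLLOW(A) = {$, bool, true}
FOLLOW(L) = {$, bool, true}
Cell M[A, bool] receives both A ::= N and A ::= Q L N and A ::= epsilon — the grammar is not LL(1).

No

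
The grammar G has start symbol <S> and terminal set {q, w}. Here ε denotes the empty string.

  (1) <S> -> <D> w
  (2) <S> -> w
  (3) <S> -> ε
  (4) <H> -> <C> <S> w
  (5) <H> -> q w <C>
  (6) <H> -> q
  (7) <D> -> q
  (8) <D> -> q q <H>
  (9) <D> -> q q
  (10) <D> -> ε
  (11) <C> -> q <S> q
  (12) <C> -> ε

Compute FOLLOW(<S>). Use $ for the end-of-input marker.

{$, q, w}

FIRST(<D>): from <D>->q we get {q}; from <D>->q q <H> we get {q}; from <D>->q q we get {q}; from <D>->ε we get {ε}. So FIRST(<D>) = {ε, q}.
FIRST(<C>): from <C>->q <S> q we get {q}; from <C>->ε we get {ε}. So FIRST(<C>) = {ε, q}.
FIRST(<S>): from <S>-><D> w we get {q, w}; from <S>->w we get {w}; from <S>->ε we get {ε}. So FIRST(<S>) = {ε, q, w}.
FIRST(<H>): from <H>-><C> <S> w we get {q, w}; from <H>->q w <C> we get {q}; from <H>->q we get {q}. So FIRST(<H>) = {q, w}.
FOLLOW(<S>) includes $ since <S> is the start symbol.
FOLLOW(<S>): in <H>-><C> <S> w, <S> is followed by w with FIRST {w}; in <C>->q <S> q, <S> is followed by q with FIRST {q}. Thus FOLLOW(<S>) = {$, q, w}.
FOLLOW(<D>): in <S>-><D> w, <D> is followed by w with FIRST {w}. Thus FOLLOW(<D>) = {w}.
FOLLOW(<H>): in <D>->q q <H>, the suffix after <H> is empty, so FOLLOW(<H>) ⊇ FOLLOW(<D>) = {w}. Thus FOLLOW(<H>) = {w}.
FOLLOW(<C>): in <H>-><C> <S> w, <C> is followed by <S> w with FIRST {q, w}; in <H>->q w <C>, the suffix after <C> is empty, so FOLLOW(<C>) ⊇ FOLLOW(<H>) = {w}. Thus FOLLOW(<C>) = {q, w}.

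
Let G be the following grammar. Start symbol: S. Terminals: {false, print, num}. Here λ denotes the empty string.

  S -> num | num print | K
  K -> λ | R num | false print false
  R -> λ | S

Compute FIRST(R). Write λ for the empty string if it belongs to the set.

FIRST(S): from S->num we get {num}; from S->num print we get {num}; from S->K we get {λ, false, num}. So FIRST(S) = {λ, false, num}.
FIRST(R): from R->λ we get {λ}; from R->S we get {λ, false, num}. So FIRST(R) = {λ, false, num}.
FIRST(K): from K->λ we get {λ}; from K->R num we get {false, num}; from K->false print false we get {false}. So FIRST(K) = {λ, false, num}.

{λ, false, num}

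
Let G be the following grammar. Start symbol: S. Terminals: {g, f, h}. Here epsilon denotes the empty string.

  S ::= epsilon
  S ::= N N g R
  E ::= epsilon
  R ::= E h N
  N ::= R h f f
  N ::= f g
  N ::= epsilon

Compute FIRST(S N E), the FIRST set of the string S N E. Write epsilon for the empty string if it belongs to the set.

FIRST(E): from E::=epsilon we get {epsilon}. So FIRST(E) = {epsilon}.
FIRST(R): from R::=E h N we get {h}. So FIRST(R) = {h}.
FIRST(N): from N::=R h f f we get {h}; from N::=f g we get {f}; from N::=epsilon we get {epsilon}. So FIRST(N) = {epsilon, f, h}.
FIRST(S): from S::=epsilon we get {epsilon}; from S::=N N g R we get {f, g, h}. So FIRST(S) = {epsilon, f, g, h}.
FIRST(S N E): take FIRST of each symbol in turn, carrying on past any symbol whose FIRST contains epsilon; result {epsilon, f, g, h}.

{epsilon, f, g, h}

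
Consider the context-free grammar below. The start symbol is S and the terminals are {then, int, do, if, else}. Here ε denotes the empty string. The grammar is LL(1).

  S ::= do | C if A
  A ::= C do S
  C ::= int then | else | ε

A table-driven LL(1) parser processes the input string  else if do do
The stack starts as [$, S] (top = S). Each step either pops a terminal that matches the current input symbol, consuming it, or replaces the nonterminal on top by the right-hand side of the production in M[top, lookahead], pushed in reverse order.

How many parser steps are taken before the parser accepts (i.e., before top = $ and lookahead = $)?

     Stack        Input            Action
  1  $ S          else if do do $  expand S ::= C if A
  2  $ A if C     else if do do $  expand C ::= else
  3  $ A if else  else if do do $  match else
  4  $ A if       if do do $       match if
  5  $ A          do do $          expand A ::= C do S
  6  $ S do C     do do $          expand C ::= ε
  7  $ S do       do do $          match do
  8  $ S          do $             expand S ::= do
  9  $ do         do $             match do
Accept reached after 9 steps.

9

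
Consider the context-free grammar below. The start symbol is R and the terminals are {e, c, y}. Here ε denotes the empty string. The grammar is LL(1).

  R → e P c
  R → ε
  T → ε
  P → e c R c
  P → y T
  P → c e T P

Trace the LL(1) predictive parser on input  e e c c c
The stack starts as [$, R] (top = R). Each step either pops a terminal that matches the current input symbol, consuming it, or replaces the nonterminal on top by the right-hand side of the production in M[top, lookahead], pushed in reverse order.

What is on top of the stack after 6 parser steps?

     Stack        Input        Action
  1  $ R          e e c c c $  expand R → e P c
  2  $ c P e      e e c c c $  match e
  3  $ c P        e c c c $    expand P → e c R c
  4  $ c c R c e  e c c c $    match e
  5  $ c c R c    c c c $      match c
  6  $ c c R      c c $        expand R → ε
Stack after step 6: $ c c (top = c).

c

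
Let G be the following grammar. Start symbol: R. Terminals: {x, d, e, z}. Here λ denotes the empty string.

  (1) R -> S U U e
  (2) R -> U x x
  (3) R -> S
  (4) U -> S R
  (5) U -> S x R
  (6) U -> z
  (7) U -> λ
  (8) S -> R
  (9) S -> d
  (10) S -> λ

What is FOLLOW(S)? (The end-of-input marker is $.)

{$, d, e, x, z}

FIRST(R) = {λ, d, e, x, z}  (via S U U e, U x x, S)
FIRST(S) = {λ, d, e, x, z}  (via R)
FIRST(U) = {λ, d, e, x, z}  (via S R, S x R)
FOLLOW(R) includes $ since R is the start symbol.
FOLLOW(U): in R->S U U e (occurrence 1), U is followed by U e with FIRST {d, e, x, z}; in R->S U U e (occurrence 2), U is followed by e with FIRST {e}; in R->U x x, U is followed by x x with FIRST {x}. Thus FOLLOW(U) = {d, e, x, z}.
FOLLOW(R): in U->S R, the suffix after R is empty, so FOLLOW(R) ⊇ FOLLOW(U) = {d, e, x, z}; in U->S x R, the suffix after R is empty, so FOLLOW(R) ⊇ FOLLOW(U) = {d, e, x, z}; in S->R, the suffix after R is empty, so FOLLOW(R) ⊇ FOLLOW(S) = {$, d, e, x, z}. Thus FOLLOW(R) = {$, d, e, x, z}.
FOLLOW(S): in R->S U U e, S is followed by U U e with FIRST {d, e, x, z}; in R->S, the suffix after S is empty, so FOLLOW(S) ⊇ FOLLOW(R) = {$, d, e, x, z}; in U->S R, S is followed by R with FIRST {λ, d, e, x, z}; in U->S R, the suffix after S is nullable, so FOLLOW(S) ⊇ FOLLOW(U) = {d, e, x, z}; in U->S x R, S is followed by x R with FIRST {x}. Thus FOLLOW(S) = {$, d, e, x, z}.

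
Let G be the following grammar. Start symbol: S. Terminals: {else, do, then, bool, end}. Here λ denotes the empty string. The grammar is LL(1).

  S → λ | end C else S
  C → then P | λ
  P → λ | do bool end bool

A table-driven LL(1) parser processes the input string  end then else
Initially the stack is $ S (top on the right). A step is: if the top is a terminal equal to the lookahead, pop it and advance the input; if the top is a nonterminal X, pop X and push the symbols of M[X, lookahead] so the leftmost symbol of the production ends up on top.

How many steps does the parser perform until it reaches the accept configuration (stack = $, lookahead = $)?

7

     Stack            Input            Action
  1  $ S              end then else $  expand S → end C else S
  2  $ S else C end   end then else $  match end
  3  $ S else C       then else $      expand C → then P
  4  $ S else P then  then else $      match then
  5  $ S else P       else $           expand P → λ
  6  $ S else         else $           match else
  7  $ S              $                expand S → λ
Accept reached after 7 steps.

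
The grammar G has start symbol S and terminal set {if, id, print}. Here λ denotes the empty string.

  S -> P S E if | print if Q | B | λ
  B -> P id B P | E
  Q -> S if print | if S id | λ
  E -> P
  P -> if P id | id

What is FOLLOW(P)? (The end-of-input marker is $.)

{$, id, if, print}

FIRST(P) = {id, if}
FIRST(E) = {id, if}  (via P)
FIRST(B) = {id, if}  (via P id B P, E)
FIRST(S) = {λ, id, if, print}  (via P S E if, B)
FIRST(Q) = {λ, id, if, print}  (via S if print)
FOLLOW(S) includes $ since S is the start symbol.
FOLLOW(S): in S->P S E if, S is followed by E if with FIRST {id, if}; in Q->S if print, S is followed by if print with FIRST {if}; in Q->if S id, S is followed by id with FIRST {id}. Thus FOLLOW(S) = {$, id, if}.
FOLLOW(B): in S->B, the suffix after B is empty, so FOLLOW(B) ⊇ FOLLOW(S) = {$, id, if}; in B->P id B P, B is followed by P with FIRST {id, if}. Thus FOLLOW(B) = {$, id, if}.
FOLLOW(Q): in S->print if Q, the suffix after Q is empty, so FOLLOW(Q) ⊇ FOLLOW(S) = {$, id, if}. Thus FOLLOW(Q) = {$, id, if}.
FOLLOW(E): in S->P S E if, E is followed by if with FIRST {if}; in B->E, the suffix after E is empty, so FOLLOW(E) ⊇ FOLLOW(B) = {$, id, if}. Thus FOLLOW(E) = {$, id, if}.
FOLLOW(P): in S->P S E if, P is followed by S E if with FIRST {id, if, print}; in B->P id B P (occurrence 1), P is followed by id B P with FIRST {id}; in B->P id B P (occurrence 2), the suffix after P is empty, so FOLLOW(P) ⊇ FOLLOW(B) = {$, id, if}; in E->P, the suffix after P is empty, so FOLLOW(P) ⊇ FOLLOW(E) = {$, id, if}; in P->if P id, P is followed by id with FIRST {id}. Thus FOLLOW(P) = {$, id, if, print}.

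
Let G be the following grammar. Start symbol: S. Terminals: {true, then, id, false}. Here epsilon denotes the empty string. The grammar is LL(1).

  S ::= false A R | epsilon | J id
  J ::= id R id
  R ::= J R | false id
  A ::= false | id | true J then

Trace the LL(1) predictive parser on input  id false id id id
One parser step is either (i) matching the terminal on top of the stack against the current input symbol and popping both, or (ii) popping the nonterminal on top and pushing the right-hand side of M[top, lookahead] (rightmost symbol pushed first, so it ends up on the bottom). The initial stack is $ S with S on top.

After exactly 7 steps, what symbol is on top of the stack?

id

     Stack             Input                Action
  1  $ S               id false id id id $  expand S ::= J id
  2  $ id J            id false id id id $  expand J ::= id R id
  3  $ id id R id      id false id id id $  match id
  4  $ id id R         false id id id $     expand R ::= false id
  5  $ id id id false  false id id id $     match false
  6  $ id id id        id id id $           match id
  7  $ id id           id id $              match id
Stack after step 7: $ id (top = id).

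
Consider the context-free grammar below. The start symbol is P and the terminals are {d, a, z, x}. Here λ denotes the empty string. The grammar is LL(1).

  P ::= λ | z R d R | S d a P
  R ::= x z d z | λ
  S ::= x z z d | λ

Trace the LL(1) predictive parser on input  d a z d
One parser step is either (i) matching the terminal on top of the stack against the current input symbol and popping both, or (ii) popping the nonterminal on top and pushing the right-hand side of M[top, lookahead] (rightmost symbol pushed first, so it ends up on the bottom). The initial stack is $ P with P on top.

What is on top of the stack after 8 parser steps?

     Stack      Input      Action
  1  $ P        d a z d $  expand P ::= S d a P
  2  $ P a d S  d a z d $  expand S ::= λ
  3  $ P a d    d a z d $  match d
  4  $ P a      a z d $    match a
  5  $ P        z d $      expand P ::= z R d R
  6  $ R d R z  z d $      match z
  7  $ R d R    d $        expand R ::= λ
  8  $ R d      d $        match d
Stack after step 8: $ R (top = R).

R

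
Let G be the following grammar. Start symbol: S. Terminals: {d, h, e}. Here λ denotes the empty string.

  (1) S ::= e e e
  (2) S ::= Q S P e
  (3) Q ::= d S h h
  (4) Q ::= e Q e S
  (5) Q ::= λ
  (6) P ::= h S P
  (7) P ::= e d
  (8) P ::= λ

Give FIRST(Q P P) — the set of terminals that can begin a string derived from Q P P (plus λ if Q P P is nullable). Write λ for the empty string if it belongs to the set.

{λ, d, e, h}

FIRST(Q): from Q::=d S h h we get {d}; from Q::=e Q e S we get {e}; from Q::=λ we get {λ}. So FIRST(Q) = {λ, d, e}.
FIRST(P): from P::=h S P we get {h}; from P::=e d we get {e}; from P::=λ we get {λ}. So FIRST(P) = {λ, e, h}.
FIRST(S): from S::=e e e we get {e}; from S::=Q S P e we get {d, e}. So FIRST(S) = {d, e}.
FIRST(Q P P): take FIRST of each symbol in turn, carrying on past any symbol whose FIRST contains λ; result {λ, d, e, h}.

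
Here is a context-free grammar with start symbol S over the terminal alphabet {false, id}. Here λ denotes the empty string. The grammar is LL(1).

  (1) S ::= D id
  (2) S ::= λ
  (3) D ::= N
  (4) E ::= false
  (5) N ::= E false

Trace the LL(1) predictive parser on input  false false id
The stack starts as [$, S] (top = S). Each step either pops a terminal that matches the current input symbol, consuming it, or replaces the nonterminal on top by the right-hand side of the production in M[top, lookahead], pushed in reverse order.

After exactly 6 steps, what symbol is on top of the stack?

step 1: stack=$ S  input=false false id $  — expand S ::= D id
step 2: stack=$ id D  input=false false id $  — expand D ::= N
step 3: stack=$ id N  input=false false id $  — expand N ::= E false
step 4: stack=$ id false E  input=false false id $  — expand E ::= false
step 5: stack=$ id false false  input=false false id $  — match false
step 6: stack=$ id false  input=false id $  — match false
Stack after step 6: $ id (top = id).

id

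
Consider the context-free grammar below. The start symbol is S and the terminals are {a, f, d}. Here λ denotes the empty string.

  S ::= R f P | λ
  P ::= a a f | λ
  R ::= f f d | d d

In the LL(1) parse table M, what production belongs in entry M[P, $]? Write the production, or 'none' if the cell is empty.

FIRST(P): from P::=a a f we get {a}; from P::=λ we get {λ}. So FIRST(P) = {λ, a}.
FIRST(R): from R::=f f d we get {f}; from R::=d d we get {d}. So FIRST(R) = {d, f}.
FIRST(S): from S::=R f P we get {d, f}; from S::=λ we get {λ}. So FIRST(S) = {λ, d, f}.
FOLLOW(S) includes $ since S is the start symbol.
FOLLOW(S): S appears on no right-hand side. Thus FOLLOW(S) = {$}.
FOLLOW(P): in S::=R f P, the suffix after P is empty, so FOLLOW(P) ⊇ FOLLOW(S) = {$}. Thus FOLLOW(P) = {$}.
For P ::= a a f: FIRST(a a f) = {a}, so it goes in M[P, t] for t ∈ {a}.
For P ::= λ: FIRST(λ) = {λ}, so it goes in M[P, t] for t ∈ {}; since λ ∈ FIRST, also for every t ∈ FOLLOW(P) = {$}.

P ::= λ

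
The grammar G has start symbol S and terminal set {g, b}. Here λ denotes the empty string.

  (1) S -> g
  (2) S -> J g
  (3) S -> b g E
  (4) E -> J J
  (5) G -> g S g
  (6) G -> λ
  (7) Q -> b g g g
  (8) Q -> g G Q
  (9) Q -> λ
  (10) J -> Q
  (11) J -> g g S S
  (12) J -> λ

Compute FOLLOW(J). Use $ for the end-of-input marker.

FIRST(G) = {λ, g}
FIRST(Q) = {λ, b, g}
FIRST(J) = {λ, b, g}  (via Q)
FIRST(S) = {b, g}  (via J g)
FIRST(E) = {λ, b, g}  (via J J)
FOLLOW(S) includes $ since S is the start symbol.
FOLLOW(S): in G->g S g, S is followed by g with FIRST {g}; in J->g g S S (occurrence 1), S is followed by S with FIRST {b, g}; in J->g g S S (occurrence 2), the suffix after S is empty, so FOLLOW(S) ⊇ FOLLOW(J) = {$, b, g}. Thus FOLLOW(S) = {$, b, g}.
FOLLOW(E): in S->b g E, the suffix after E is empty, so FOLLOW(E) ⊇ FOLLOW(S) = {$, b, g}. Thus FOLLOW(E) = {$, b, g}.
FOLLOW(J): in S->J g, J is followed by g with FIRST {g}; in E->J J (occurrence 1), J is followed by J with FIRST {λ, b, g}; in E->J J (occurrence 1), the suffix after J is nullable, so FOLLOW(J) ⊇ FOLLOW(E) = {$, b, g}; in E->J J (occurrence 2), the suffix after J is empty, so FOLLOW(J) ⊇ FOLLOW(E) = {$, b, g}. Thus FOLLOW(J) = {$, b, g}.
FOLLOW(Q): in Q->g G Q, the suffix after Q is empty (adds nothing new); in J->Q, the suffix after Q is empty, so FOLLOW(Q) ⊇ FOLLOW(J) = {$, b, g}. Thus FOLLOW(Q) = {$, b, g}.
FOLLOW(G): in Q->g G Q, G is followed by Q with FIRST {λ, b, g}; in Q->g G Q, the suffix after G is nullable, so FOLLOW(G) ⊇ FOLLOW(Q) = {$, b, g}. Thus FOLLOW(G) = {$, b, g}.

{$, b, g}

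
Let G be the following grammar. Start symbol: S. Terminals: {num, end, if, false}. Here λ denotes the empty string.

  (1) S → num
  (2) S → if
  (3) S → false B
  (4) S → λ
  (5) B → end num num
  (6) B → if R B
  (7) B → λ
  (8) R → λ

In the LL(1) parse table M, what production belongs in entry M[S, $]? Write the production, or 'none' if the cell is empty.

S → λ

FIRST(S) = {λ, false, if, num}
FIRST(B) = {λ, end, if}
FIRST(R) = {λ}
FOLLOW(S) includes $ since S is the start symbol.
FOLLOW(S): S appears on no right-hand side. Thus FOLLOW(S) = {$}.
For S → num: FIRST(num) = {num}, so it goes in M[S, t] for t ∈ {num}.
For S → if: FIRST(if) = {if}, so it goes in M[S, t] for t ∈ {if}.
For S → false B: FIRST(false B) = {false}, so it goes in M[S, t] for t ∈ {false}.
For S → λ: FIRST(λ) = {λ}, so it goes in M[S, t] for t ∈ {}; since λ ∈ FIRST, also for every t ∈ FOLLOW(S) = {$}.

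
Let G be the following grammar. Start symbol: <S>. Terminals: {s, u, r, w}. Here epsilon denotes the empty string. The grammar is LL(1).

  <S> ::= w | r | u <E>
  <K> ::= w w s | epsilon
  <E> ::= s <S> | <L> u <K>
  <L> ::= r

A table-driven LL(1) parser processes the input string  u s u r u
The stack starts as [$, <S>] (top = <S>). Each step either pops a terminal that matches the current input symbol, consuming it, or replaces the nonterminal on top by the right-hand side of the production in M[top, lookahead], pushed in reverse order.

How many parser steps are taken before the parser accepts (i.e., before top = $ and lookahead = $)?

      Stack        Input        Action
   1  $ <S>        u s u r u $  expand <S> ::= u <E>
   2  $ <E> u      u s u r u $  match u
   3  $ <E>        s u r u $    expand <E> ::= s <S>
   4  $ <S> s      s u r u $    match s
   5  $ <S>        u r u $      expand <S> ::= u <E>
   6  $ <E> u      u r u $      match u
   7  $ <E>        r u $        expand <E> ::= <L> u <K>
   8  $ <K> u <L>  r u $        expand <L> ::= r
   9  $ <K> u r    r u $        match r
  10  $ <K> u      u $          match u
  11  $ <K>        $            expand <K> ::= epsilon
Accept reached after 11 steps.

11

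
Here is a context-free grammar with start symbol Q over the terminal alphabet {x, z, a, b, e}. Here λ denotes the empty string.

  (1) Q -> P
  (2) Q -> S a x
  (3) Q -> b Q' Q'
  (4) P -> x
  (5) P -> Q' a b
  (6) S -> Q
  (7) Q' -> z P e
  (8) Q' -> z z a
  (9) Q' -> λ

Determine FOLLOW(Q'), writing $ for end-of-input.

FIRST(Q'): from Q'->z P e we get {z}; from Q'->z z a we get {z}; from Q'->λ we get {λ}. So FIRST(Q') = {λ, z}.
FIRST(P): from P->x we get {x}; from P->Q' a b we get {a, z}. So FIRST(P) = {a, x, z}.
FIRST(Q): from Q->P we get {a, x, z}; from Q->S a x we get {a, b, x, z}; from Q->b Q' Q' we get {b}. So FIRST(Q) = {a, b, x, z}.
FIRST(S): from S->Q we get {a, b, x, z}. So FIRST(S) = {a, b, x, z}.
FOLLOW(Q) includes $ since Q is the start symbol.
FOLLOW(S): in Q->S a x, S is followed by a x with FIRST {a}. Thus FOLLOW(S) = {a}.
FOLLOW(Q): in S->Q, the suffix after Q is empty, so FOLLOW(Q) ⊇ FOLLOW(S) = {a}. Thus FOLLOW(Q) = {$, a}.
FOLLOW(P): in Q->P, the suffix after P is empty, so FOLLOW(P) ⊇ FOLLOW(Q) = {$, a}; in Q'->z P e, P is followed by e with FIRST {e}. Thus FOLLOW(P) = {$, a, e}.
FOLLOW(Q'): in Q->b Q' Q' (occurrence 1), Q' is followed by Q' with FIRST {λ, z}; in Q->b Q' Q' (occurrence 1), the suffix after Q' is nullable, so FOLLOW(Q') ⊇ FOLLOW(Q) = {$, a}; in Q->b Q' Q' (occurrence 2), the suffix after Q' is empty, so FOLLOW(Q') ⊇ FOLLOW(Q) = {$, a}; in P->Q' a b, Q' is followed by a b with FIRST {a}. Thus FOLLOW(Q') = {$, a, z}.

{$, a, z}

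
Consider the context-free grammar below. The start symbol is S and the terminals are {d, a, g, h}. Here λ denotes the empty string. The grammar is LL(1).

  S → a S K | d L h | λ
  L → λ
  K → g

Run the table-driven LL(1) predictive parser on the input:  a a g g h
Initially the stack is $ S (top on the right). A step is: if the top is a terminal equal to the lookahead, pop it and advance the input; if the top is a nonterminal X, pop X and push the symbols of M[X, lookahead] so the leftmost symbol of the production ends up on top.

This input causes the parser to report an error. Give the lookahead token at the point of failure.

h

      Stack      Input        Action
   1  $ S        a a g g h $  expand S → a S K
   2  $ K S a    a a g g h $  match a
   3  $ K S      a g g h $    expand S → a S K
   4  $ K K S a  a g g h $    match a
   5  $ K K S    g g h $      expand S → λ
   6  $ K K      g g h $      expand K → g
   7  $ K g      g g h $      match g
   8  $ K        g h $        expand K → g
   9  $ g        g h $        match g
  10  $          h $          error: stack empty but input remains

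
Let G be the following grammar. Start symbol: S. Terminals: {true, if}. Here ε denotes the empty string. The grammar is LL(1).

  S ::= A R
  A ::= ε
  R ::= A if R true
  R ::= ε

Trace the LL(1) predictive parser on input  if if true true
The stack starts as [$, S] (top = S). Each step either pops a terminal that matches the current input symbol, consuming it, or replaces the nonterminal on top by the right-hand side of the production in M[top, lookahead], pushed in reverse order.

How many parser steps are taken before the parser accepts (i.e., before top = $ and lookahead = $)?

      Stack               Input              Action
   1  $ S                 if if true true $  expand S ::= A R
   2  $ R A               if if true true $  expand A ::= ε
   3  $ R                 if if true true $  expand R ::= A if R true
   4  $ true R if A       if if true true $  expand A ::= ε
   5  $ true R if         if if true true $  match if
   6  $ true R            if true true $     expand R ::= A if R true
   7  $ true true R if A  if true true $     expand A ::= ε
   8  $ true true R if    if true true $     match if
   9  $ true true R       true true $        expand R ::= ε
  10  $ true true         true true $        match true
  11  $ true              true $             match true
Accept reached after 11 steps.

11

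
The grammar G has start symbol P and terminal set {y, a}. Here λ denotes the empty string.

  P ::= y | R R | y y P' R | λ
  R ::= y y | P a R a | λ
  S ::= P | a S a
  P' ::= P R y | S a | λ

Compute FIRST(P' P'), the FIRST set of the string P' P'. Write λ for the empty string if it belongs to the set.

{λ, a, y}

FIRST(P): from P::=y we get {y}; from P::=R R we get {λ, a, y}; from P::=y y P' R we get {y}; from P::=λ we get {λ}. So FIRST(P) = {λ, a, y}.
FIRST(R): from R::=y y we get {y}; from R::=P a R a we get {a, y}; from R::=λ we get {λ}. So FIRST(R) = {λ, a, y}.
FIRST(S): from S::=P we get {λ, a, y}; from S::=a S a we get {a}. So FIRST(S) = {λ, a, y}.
FIRST(P'): from P'::=P R y we get {a, y}; from P'::=S a we get {a, y}; from P'::=λ we get {λ}. So FIRST(P') = {λ, a, y}.
FIRST(P' P'): take FIRST of each symbol in turn, carrying on past any symbol whose FIRST contains λ; result {λ, a, y}.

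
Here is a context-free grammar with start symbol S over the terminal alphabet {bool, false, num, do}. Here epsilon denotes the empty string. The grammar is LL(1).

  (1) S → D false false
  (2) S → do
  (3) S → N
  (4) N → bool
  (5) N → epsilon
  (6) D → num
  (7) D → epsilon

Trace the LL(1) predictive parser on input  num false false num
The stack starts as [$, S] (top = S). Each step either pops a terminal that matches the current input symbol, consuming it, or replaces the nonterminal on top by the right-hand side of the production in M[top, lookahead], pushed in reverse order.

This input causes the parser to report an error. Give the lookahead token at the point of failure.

step 1: stack=$ S  input=num false false num $  — expand S → D false false
step 2: stack=$ false false D  input=num false false num $  — expand D → num
step 3: stack=$ false false num  input=num false false num $  — match num
step 4: stack=$ false false  input=false false num $  — match false
step 5: stack=$ false  input=false num $  — match false
step 6: stack=$  input=num $  — error: stack empty but input remains

num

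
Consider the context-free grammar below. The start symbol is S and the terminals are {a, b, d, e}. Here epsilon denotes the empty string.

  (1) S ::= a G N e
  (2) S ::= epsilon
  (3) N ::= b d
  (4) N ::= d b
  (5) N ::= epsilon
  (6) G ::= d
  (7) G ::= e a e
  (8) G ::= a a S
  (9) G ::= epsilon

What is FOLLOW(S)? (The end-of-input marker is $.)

FIRST(S): from S::=a G N e we get {a}; from S::=epsilon we get {epsilon}. So FIRST(S) = {epsilon, a}.
FIRST(N): from N::=b d we get {b}; from N::=d b we get {d}; from N::=epsilon we get {epsilon}. So FIRST(N) = {epsilon, b, d}.
FIRST(G): from G::=d we get {d}; from G::=e a e we get {e}; from G::=a a S we get {a}; from G::=epsilon we get {epsilon}. So FIRST(G) = {epsilon, a, d, e}.
FOLLOW(S) includes $ since S is the start symbol.
FOLLOW(N): in S::=a G N e, N is followed by e with FIRST {e}. Thus FOLLOW(N) = {e}.
FOLLOW(G): in S::=a G N e, G is followed by N e with FIRST {b, d, e}. Thus FOLLOW(G) = {b, d, e}.
FOLLOW(S): in G::=a a S, the suffix after S is empty, so FOLLOW(S) ⊇ FOLLOW(G) = {b, d, e}. Thus FOLLOW(S) = {$, b, d, e}.

{$, b, d, e}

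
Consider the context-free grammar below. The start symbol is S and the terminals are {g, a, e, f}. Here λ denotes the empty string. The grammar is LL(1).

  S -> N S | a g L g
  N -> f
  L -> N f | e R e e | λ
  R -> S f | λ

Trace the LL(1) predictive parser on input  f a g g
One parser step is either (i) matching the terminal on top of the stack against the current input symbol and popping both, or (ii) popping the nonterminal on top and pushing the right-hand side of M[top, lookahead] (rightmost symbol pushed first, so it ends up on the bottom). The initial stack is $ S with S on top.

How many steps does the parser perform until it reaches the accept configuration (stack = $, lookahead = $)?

8

step 1: stack=$ S  input=f a g g $  — expand S -> N S
step 2: stack=$ S N  input=f a g g $  — expand N -> f
step 3: stack=$ S f  input=f a g g $  — match f
step 4: stack=$ S  input=a g g $  — expand S -> a g L g
step 5: stack=$ g L g a  input=a g g $  — match a
step 6: stack=$ g L g  input=g g $  — match g
step 7: stack=$ g L  input=g $  — expand L -> λ
step 8: stack=$ g  input=g $  — match g
Accept reached after 8 steps.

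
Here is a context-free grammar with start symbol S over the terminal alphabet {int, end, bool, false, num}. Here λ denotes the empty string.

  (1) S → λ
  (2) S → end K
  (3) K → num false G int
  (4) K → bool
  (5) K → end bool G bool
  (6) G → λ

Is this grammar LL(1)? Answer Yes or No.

FIRST(S) = {λ, end}
FIRST(K) = {bool, end, num}
FIRST(G) = {λ}
FOLLOW(S) = {$}
FOLLOW(K) = {$}
FOLLOW(G) = {bool, int}
Each cell of M receives at most one production.

Yes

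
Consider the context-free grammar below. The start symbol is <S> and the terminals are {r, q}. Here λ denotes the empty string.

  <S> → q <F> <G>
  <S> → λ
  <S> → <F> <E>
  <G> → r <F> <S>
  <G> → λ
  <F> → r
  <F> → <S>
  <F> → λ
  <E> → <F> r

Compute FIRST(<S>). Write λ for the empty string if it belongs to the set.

FIRST(<G>) = {λ, r}
FIRST(<S>) = {λ, q, r}  (via <F> <E>)
FIRST(<F>) = {λ, q, r}  (via <S>)
FIRST(<E>) = {q, r}  (via <F> r)

{λ, q, r}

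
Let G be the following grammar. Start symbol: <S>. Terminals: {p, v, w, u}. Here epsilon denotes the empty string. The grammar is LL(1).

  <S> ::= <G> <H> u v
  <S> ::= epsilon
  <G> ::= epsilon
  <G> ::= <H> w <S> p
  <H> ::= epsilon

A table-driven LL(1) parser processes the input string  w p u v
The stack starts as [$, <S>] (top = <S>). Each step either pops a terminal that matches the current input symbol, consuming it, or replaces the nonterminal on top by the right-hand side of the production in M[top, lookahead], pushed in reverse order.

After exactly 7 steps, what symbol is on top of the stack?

u

     Stack                  Input      Action
  1  $ <S>                  w p u v $  expand <S> ::= <G> <H> u v
  2  $ v u <H> <G>          w p u v $  expand <G> ::= <H> w <S> p
  3  $ v u <H> p <S> w <H>  w p u v $  expand <H> ::= epsilon
  4  $ v u <H> p <S> w      w p u v $  match w
  5  $ v u <H> p <S>        p u v $    expand <S> ::= epsilon
  6  $ v u <H> p            p u v $    match p
  7  $ v u <H>              u v $      expand <H> ::= epsilon
Stack after step 7: $ v u (top = u).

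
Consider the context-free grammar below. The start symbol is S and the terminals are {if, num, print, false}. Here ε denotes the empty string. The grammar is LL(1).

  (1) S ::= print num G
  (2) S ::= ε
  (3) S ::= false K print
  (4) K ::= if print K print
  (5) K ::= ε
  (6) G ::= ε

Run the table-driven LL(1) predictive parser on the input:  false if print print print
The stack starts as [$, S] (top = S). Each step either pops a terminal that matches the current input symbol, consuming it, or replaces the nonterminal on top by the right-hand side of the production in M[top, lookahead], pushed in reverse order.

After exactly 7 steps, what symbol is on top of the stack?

step 1: stack=$ S  input=false if print print print $  — expand S ::= false K print
step 2: stack=$ print K false  input=false if print print print $  — match false
step 3: stack=$ print K  input=if print print print $  — expand K ::= if print K print
step 4: stack=$ print print K print if  input=if print print print $  — match if
step 5: stack=$ print print K print  input=print print print $  — match print
step 6: stack=$ print print K  input=print print $  — expand K ::= ε
step 7: stack=$ print print  input=print print $  — match print
Stack after step 7: $ print (top = print).

print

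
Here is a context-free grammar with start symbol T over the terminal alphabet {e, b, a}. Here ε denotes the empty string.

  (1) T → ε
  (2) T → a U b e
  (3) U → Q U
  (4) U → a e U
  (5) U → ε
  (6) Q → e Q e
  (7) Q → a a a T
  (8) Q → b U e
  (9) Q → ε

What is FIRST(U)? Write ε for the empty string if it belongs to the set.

FIRST(T): from T→ε we get {ε}; from T→a U b e we get {a}. So FIRST(T) = {ε, a}.
FIRST(Q): from Q→e Q e we get {e}; from Q→a a a T we get {a}; from Q→b U e we get {b}; from Q→ε we get {ε}. So FIRST(Q) = {ε, a, b, e}.
FIRST(U): from U→Q U we get {ε, a, b, e}; from U→a e U we get {a}; from U→ε we get {ε}. So FIRST(U) = {ε, a, b, e}.

{ε, a, b, e}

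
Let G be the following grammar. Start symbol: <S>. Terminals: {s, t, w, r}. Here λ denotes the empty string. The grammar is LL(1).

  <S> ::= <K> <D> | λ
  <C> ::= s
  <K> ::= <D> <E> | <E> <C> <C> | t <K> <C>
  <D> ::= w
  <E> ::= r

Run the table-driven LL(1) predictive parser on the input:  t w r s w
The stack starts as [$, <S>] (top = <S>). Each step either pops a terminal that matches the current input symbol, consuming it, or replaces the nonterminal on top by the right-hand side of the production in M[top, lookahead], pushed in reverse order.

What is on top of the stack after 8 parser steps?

step 1: stack=$ <S>  input=t w r s w $  — expand <S> ::= <K> <D>
step 2: stack=$ <D> <K>  input=t w r s w $  — expand <K> ::= t <K> <C>
step 3: stack=$ <D> <C> <K> t  input=t w r s w $  — match t
step 4: stack=$ <D> <C> <K>  input=w r s w $  — expand <K> ::= <D> <E>
step 5: stack=$ <D> <C> <E> <D>  input=w r s w $  — expand <D> ::= w
step 6: stack=$ <D> <C> <E> w  input=w r s w $  — match w
step 7: stack=$ <D> <C> <E>  input=r s w $  — expand <E> ::= r
step 8: stack=$ <D> <C> r  input=r s w $  — match r
Stack after step 8: $ <D> <C> (top = <C>).

<C>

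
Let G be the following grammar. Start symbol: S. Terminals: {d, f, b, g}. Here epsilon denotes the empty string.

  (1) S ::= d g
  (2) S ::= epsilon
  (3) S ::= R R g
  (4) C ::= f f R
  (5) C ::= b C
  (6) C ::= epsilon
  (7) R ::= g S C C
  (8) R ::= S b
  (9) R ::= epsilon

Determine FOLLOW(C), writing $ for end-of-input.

{b, d, f, g}

FIRST(C): from C::=f f R we get {f}; from C::=b C we get {b}; from C::=epsilon we get {epsilon}. So FIRST(C) = {epsilon, b, f}.
FIRST(S): from S::=d g we get {d}; from S::=epsilon we get {epsilon}; from S::=R R g we get {b, d, g}. So FIRST(S) = {epsilon, b, d, g}.
FIRST(R): from R::=g S C C we get {g}; from R::=S b we get {b, d, g}; from R::=epsilon we get {epsilon}. So FIRST(R) = {epsilon, b, d, g}.
FOLLOW(S) includes $ since S is the start symbol.
FOLLOW(S): in R::=g S C C, S is followed by C C with FIRST {epsilon, b, f}; in R::=g S C C, the suffix after S is nullable, so FOLLOW(S) ⊇ FOLLOW(R) = {b, d, f, g}; in R::=S b, S is followed by b with FIRST {b}. Thus FOLLOW(S) = {$, b, d, f, g}.
FOLLOW(C): in C::=b C, the suffix after C is empty (adds nothing new); in R::=g S C C (occurrence 1), C is followed by C with FIRST {epsilon, b, f}; in R::=g S C C (occurrence 1), the suffix after C is nullable, so FOLLOW(C) ⊇ FOLLOW(R) = {b, d, f, g}; in R::=g S C C (occurrence 2), the suffix after C is empty, so FOLLOW(C) ⊇ FOLLOW(R) = {b, d, f, g}. Thus FOLLOW(C) = {b, d, f, g}.
FOLLOW(R): in S::=R R g (occurrence 1), R is followed by R g with FIRST {b, d, g}; in S::=R R g (occurrence 2), R is followed by g with FIRST {g}; in C::=f f R, the suffix after R is empty, so FOLLOW(R) ⊇ FOLLOW(C) = {b, d, f, g}. Thus FOLLOW(R) = {b, d, f, g}.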